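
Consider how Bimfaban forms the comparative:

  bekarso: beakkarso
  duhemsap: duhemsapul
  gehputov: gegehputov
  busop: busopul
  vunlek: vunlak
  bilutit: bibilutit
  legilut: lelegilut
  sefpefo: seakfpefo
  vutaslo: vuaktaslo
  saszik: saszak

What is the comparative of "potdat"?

popotdat

"potdat" ends in -t. The stems ending in -t (legilut → lelegilut, bilutit → bibilutit) repeat the first consonant+vowel as a prefix.
So potdat → popotdat.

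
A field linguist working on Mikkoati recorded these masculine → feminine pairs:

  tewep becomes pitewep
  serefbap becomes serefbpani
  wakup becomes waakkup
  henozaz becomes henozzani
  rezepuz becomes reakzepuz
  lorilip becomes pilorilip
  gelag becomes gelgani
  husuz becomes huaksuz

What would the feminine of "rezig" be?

"rezig" has last vowel 'i'. The one such stem in the data (lorilip → pilorilip) adds the prefix pi-, so the same rule applies.
The other patterns: stems whose last vowel is 'u' insert -ak- after the first vowel; stems whose last vowel is 'a' delete the last vowel and add -ani.
So rezig → pirezig.

pirezig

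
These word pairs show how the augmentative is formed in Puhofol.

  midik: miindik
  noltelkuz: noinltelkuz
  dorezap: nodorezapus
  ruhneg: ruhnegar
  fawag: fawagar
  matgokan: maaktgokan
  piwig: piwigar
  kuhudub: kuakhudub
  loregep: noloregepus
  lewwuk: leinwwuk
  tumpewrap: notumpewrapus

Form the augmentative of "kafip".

"kafip" ends in -p. The stems ending in -p (tumpewrap → notumpewrapus, loregep → noloregepus, dorezap → nodorezapus) add no- … -us around the stem.
The other patterns: stems ending in -k or -z insert -in- after the first vowel; stems ending in -g add -ar; stems ending in -b or -n insert -ak- after the first vowel.
So kafip → nokafipus.

nokafipus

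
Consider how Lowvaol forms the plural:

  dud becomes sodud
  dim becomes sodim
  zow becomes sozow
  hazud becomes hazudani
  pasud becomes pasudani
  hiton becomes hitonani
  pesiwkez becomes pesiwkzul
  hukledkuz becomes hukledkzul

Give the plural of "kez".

sokez

"kez" has 1 vowel. The stems with 1 vowel (dud → sodud, dim → sodim, zow → sozow) add the prefix so-.
So kez → sokez.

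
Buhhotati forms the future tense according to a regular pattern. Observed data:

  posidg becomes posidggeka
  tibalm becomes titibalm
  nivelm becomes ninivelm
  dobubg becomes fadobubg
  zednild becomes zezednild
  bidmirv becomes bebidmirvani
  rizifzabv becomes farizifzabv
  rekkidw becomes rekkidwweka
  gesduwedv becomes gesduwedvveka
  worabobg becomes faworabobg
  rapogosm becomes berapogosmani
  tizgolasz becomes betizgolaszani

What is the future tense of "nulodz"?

nulodzzeka

rizifzabv and gesduwedv both end in -v yet inflect differently (farizifzabv, gesduwedvveka), so the final letter is not what conditions the rule; the second-to-last letter is.
"nulodz" has second-to-last letter 'd'. The stems whose second-to-last letter is 'd' (gesduwedv → gesduwedvveka, posidg → posidggeka, rekkidw → rekkidwweka) double the final consonant and add -eka.
So nulodz → nulodzzeka.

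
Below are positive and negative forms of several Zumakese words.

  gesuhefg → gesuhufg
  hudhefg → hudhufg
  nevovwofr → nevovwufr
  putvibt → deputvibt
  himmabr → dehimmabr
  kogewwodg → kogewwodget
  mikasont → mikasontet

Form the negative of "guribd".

deguribd

nevovwofr and himmabr both end in -r yet inflect differently (nevovwufr, dehimmabr), so the final letter is not what conditions the rule; the second-to-last letter is.
"guribd" has second-to-last letter 'b'. The stems whose second-to-last letter is 'b' (putvibt → deputvibt, himmabr → dehimmabr) add the prefix de-.
So guribd → deguribd.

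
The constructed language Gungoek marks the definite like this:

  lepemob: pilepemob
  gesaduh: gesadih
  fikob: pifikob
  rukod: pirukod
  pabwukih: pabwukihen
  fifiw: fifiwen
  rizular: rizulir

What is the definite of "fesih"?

fesihen

pabwukih and gesaduh both end in -h yet inflect differently (pabwukihen, gesadih), so the final letter is not what conditions the rule; the last vowel is.
"fesih" has last vowel 'i'. The stems whose last vowel is 'i' (pabwukih → pabwukihen, fifiw → fifiwen) add -en.
The other patterns: stems whose last vowel is 'o' add the prefix pi-; stems whose last vowel is 'a' or 'u' change the last vowel to 'i'.
So fesih → fesihen.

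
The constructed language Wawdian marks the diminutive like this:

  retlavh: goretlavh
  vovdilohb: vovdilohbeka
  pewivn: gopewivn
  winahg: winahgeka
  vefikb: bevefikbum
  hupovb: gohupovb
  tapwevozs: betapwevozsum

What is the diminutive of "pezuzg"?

vefikb and hupovb both end in -b yet inflect differently (bevefikbum, gohupovb), so the final letter is not what conditions the rule; the second-to-last letter is.
"pezuzg" has second-to-last letter 'z'. The one such stem in the data (tapwevozs → betapwevozsum) adds be- … -um around the stem, so the same rule applies.
The other patterns: stems whose second-to-last letter is 'v' add the prefix go-; stems whose second-to-last letter is 'h' add -eka.
So pezuzg → bepezuzgum.

bepezuzgum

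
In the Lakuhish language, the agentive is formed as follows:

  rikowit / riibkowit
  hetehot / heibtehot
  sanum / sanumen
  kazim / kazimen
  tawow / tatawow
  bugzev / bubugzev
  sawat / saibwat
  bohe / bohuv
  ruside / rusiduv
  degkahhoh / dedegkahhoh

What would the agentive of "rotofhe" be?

rotofhuv

kazim and rikowit both have last vowel 'i' yet inflect differently (kazimen, riibkowit), so the last vowel is not what conditions the rule; the final letter is.
"rotofhe" ends in -e. The stems ending in -e (ruside → rusiduv, bohe → bohuv) drop the final letter and add -uv.
So rotofhe → rotofhuv.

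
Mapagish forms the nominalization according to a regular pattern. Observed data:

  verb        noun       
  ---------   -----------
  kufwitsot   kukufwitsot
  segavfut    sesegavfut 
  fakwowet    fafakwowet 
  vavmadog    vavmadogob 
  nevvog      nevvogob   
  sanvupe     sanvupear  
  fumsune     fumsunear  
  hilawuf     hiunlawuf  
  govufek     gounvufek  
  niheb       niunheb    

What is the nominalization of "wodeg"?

wodegob

kufwitsot and vavmadog both have last vowel 'o' yet inflect differently (kukufwitsot, vavmadogob), so the last vowel is not what conditions the rule; the final letter is.
"wodeg" ends in -g. The stems ending in -g (vavmadog → vavmadogob, nevvog → nevvogob) add -ob.
The other patterns: stems ending in -t repeat the first consonant+vowel as a prefix; stems ending in -e add -ar; stems ending in -b, -f or -k insert -un- after the first vowel.
So wodeg → wodegob.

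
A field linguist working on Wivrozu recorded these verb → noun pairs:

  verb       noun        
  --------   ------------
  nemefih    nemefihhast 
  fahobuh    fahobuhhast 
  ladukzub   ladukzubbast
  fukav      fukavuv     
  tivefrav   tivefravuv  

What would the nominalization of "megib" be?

"megib" ends in -b. The one such stem in the data (ladukzub → ladukzubbast) doubles the final consonant and adds -ast (as do nemefih, fahobuh), so the same rule applies.
So megib → megibbast.

megibbast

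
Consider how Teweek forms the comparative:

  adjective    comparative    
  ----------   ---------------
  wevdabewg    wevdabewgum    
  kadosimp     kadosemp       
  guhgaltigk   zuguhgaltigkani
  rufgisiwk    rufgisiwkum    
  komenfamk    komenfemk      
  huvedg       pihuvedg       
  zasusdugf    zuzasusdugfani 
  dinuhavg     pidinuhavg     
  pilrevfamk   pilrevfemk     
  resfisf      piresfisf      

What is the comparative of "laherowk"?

"laherowk" has second-to-last letter 'w'. The stems whose second-to-last letter is 'w' (rufgisiwk → rufgisiwkum, wevdabewg → wevdabewgum) add -um.
So laherowk → laherowkum.

laherowkum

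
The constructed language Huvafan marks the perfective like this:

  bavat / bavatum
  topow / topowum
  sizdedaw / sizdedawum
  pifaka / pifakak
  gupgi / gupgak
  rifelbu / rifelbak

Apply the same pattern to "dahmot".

bavat and pifaka both have last vowel 'a' yet inflect differently (bavatum, pifakak), so the last vowel is not what conditions the rule; whether the stem ends in a vowel or a consonant is.
"dahmot" ends in a consonant. The stems ending in a consonant (bavat → bavatum, topow → topowum, sizdedaw → sizdedawum) add -um.
The other pattern: stems ending in a vowel drop the final letter and add -ak.
So dahmot → dahmotum.

dahmotum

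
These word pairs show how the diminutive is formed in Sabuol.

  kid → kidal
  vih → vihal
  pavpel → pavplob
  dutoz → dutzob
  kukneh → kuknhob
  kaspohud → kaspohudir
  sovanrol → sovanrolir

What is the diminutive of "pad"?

padal

vih and kukneh both end in -h yet inflect differently (vihal, kuknhob), so the final letter is not what conditions the rule; the number of vowels is.
"pad" has 1 vowel. The stems with 1 vowel (kid → kidal, vih → vihal) add -al.
So pad → padal.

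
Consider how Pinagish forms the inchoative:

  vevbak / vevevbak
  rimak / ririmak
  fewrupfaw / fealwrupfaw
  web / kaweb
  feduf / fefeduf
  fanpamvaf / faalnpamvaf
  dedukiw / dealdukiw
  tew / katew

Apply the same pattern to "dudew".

tew and fewrupfaw both end in -w yet inflect differently (katew, fealwrupfaw), so the final letter is not what conditions the rule; the number of vowels is.
"dudew" has 2 vowels. The stems with 2 vowels (feduf → fefeduf, vevbak → vevevbak, rimak → ririmak) repeat the first consonant+vowel as a prefix.
The other patterns: stems with 1 vowel add the prefix ka-; stems with 3 vowels insert -al- after the first vowel.
So dudew → dududew.

dududew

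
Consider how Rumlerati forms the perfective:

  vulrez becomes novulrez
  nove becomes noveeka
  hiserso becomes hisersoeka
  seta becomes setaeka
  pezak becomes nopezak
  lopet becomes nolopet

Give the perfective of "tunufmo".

seta and pezak both have last vowel 'a' yet inflect differently (setaeka, nopezak), so the last vowel is not what conditions the rule; whether the stem ends in a vowel or a consonant is.
"tunufmo" ends in a vowel. The stems ending in a vowel (seta → setaeka, nove → noveeka, hiserso → hisersoeka) add -eka.
So tunufmo → tunufmoeka.

tunufmoeka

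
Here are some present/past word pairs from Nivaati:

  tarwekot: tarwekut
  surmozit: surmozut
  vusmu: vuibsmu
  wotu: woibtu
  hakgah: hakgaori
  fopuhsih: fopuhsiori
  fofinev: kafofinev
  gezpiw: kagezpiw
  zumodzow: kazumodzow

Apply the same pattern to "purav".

"purav" ends in -v. The one such stem in the data (fofinev → kafofinev) adds the prefix ka-, so the same rule applies.
So purav → kapurav.

kapurav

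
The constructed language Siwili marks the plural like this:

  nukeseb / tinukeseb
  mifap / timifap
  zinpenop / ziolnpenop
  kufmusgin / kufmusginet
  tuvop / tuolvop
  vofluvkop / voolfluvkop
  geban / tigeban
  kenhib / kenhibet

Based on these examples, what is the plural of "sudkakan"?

tisudkakan

vofluvkop and mifap both end in -p yet inflect differently (voolfluvkop, timifap), so the final letter is not what conditions the rule; the last vowel is.
"sudkakan" has last vowel 'a'. The stems whose last vowel is 'a' (mifap → timifap, geban → tigeban) add the prefix ti-.
The other patterns: stems whose last vowel is 'o' insert -ol- after the first vowel; stems whose last vowel is 'i' add -et.
So sudkakan → tisudkakan.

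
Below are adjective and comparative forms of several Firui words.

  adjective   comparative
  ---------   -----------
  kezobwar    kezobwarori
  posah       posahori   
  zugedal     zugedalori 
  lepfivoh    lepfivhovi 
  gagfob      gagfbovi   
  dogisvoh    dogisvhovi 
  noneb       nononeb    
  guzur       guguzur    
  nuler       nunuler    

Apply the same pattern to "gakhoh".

gakhhovi

posah and lepfivoh both end in -h yet inflect differently (posahori, lepfivhovi), so the final letter is not what conditions the rule; the last vowel is.
"gakhoh" has last vowel 'o'. The stems whose last vowel is 'o' (lepfivoh → lepfivhovi, gagfob → gagfbovi, dogisvoh → dogisvhovi) delete the last vowel and add -ovi.
So gakhoh → gakhhovi.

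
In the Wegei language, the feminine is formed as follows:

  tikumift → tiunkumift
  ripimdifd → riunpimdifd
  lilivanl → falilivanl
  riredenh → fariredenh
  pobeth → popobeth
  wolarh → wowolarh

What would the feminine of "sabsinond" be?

riredenh and pobeth both end in -h yet inflect differently (fariredenh, popobeth), so the final letter is not what conditions the rule; the second-to-last letter is.
"sabsinond" has second-to-last letter 'n'. The stems whose second-to-last letter is 'n' (lilivanl → falilivanl, riredenh → fariredenh) add the prefix fa-.
The other patterns: stems whose second-to-last letter is 'f' insert -un- after the first vowel; stems whose second-to-last letter is 'r' or 't' repeat the first consonant+vowel as a prefix.
So sabsinond → fasabsinond.

fasabsinond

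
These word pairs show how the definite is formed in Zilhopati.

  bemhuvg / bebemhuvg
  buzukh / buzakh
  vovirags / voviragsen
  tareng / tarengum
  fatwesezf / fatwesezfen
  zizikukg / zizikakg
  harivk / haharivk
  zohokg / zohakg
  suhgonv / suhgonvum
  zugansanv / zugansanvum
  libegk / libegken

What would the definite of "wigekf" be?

"wigekf" has second-to-last letter 'k'. The stems whose second-to-last letter is 'k' (buzukh → buzakh, zizikukg → zizikakg, zohokg → zohakg) change the last vowel to 'a'.
So wigekf → wigakf.

wigakf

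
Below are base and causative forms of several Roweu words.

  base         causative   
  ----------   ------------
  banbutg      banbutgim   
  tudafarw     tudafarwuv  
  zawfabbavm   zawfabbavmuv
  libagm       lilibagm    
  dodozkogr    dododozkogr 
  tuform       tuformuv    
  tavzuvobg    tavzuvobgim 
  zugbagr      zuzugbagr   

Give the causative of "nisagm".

libagm and tuform both end in -m yet inflect differently (lilibagm, tuformuv), so the final letter is not what conditions the rule; the second-to-last letter is.
"nisagm" has second-to-last letter 'g'. The stems whose second-to-last letter is 'g' (libagm → lilibagm, dodozkogr → dododozkogr, zugbagr → zuzugbagr) repeat the first consonant+vowel as a prefix.
The other patterns: stems whose second-to-last letter is 'b' or 't' add -im; stems whose second-to-last letter is 'r' or 'v' add -uv.
So nisagm → ninisagm.

ninisagm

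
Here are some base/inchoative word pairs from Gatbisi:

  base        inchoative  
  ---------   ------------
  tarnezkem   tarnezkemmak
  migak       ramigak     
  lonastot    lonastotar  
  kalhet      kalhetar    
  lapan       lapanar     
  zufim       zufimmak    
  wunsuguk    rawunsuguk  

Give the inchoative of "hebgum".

migak and lapan both have last vowel 'a' yet inflect differently (ramigak, lapanar), so the last vowel is not what conditions the rule; the final letter is.
"hebgum" ends in -m. The stems ending in -m (tarnezkem → tarnezkemmak, zufim → zufimmak) double the final consonant and add -ak.
The other patterns: stems ending in -k add the prefix ra-; stems ending in -n or -t add -ar.
So hebgum → hebgummak.

hebgummak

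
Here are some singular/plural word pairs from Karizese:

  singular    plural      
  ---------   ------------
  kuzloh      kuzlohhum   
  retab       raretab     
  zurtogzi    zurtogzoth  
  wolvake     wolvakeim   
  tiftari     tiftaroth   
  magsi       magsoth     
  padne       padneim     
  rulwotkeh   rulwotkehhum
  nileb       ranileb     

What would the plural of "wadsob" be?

rulwotkeh and padne both have last vowel 'e' yet inflect differently (rulwotkehhum, padneim), so the last vowel is not what conditions the rule; the final letter is.
"wadsob" ends in -b. The stems ending in -b (retab → raretab, nileb → ranileb) add the prefix ra-.
The other patterns: stems ending in -i drop the final letter and add -oth; stems ending in -h double the final consonant and add -um; stems ending in -e add -im.
So wadsob → rawadsob.

rawadsob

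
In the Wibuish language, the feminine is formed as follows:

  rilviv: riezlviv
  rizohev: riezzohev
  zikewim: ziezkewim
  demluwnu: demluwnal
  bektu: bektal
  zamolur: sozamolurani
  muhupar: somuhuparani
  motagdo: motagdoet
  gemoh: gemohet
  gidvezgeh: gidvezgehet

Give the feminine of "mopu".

mopal

demluwnu and zamolur both have last vowel 'u' yet inflect differently (demluwnal, sozamolurani), so the last vowel is not what conditions the rule; the final letter is.
"mopu" ends in -u. The stems ending in -u (demluwnu → demluwnal, bektu → bektal) drop the final letter and add -al.
So mopu → mopal.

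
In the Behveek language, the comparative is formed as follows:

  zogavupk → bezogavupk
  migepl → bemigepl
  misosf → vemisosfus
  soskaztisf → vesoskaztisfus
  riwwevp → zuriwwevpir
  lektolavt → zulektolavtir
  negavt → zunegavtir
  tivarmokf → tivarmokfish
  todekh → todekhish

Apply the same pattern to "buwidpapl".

bebuwidpapl

misosf and tivarmokf both end in -f yet inflect differently (vemisosfus, tivarmokfish), so the final letter is not what conditions the rule; the second-to-last letter is.
"buwidpapl" has second-to-last letter 'p'. The stems whose second-to-last letter is 'p' (zogavupk → bezogavupk, migepl → bemigepl) add the prefix be-.
So buwidpapl → bebuwidpapl.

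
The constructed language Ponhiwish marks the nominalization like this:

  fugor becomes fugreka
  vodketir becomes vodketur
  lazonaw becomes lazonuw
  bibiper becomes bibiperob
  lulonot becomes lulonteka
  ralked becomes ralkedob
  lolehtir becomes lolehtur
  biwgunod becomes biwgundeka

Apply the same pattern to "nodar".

lolehtir and bibiper both end in -r yet inflect differently (lolehtur, bibiperob), so the final letter is not what conditions the rule; the last vowel is.
"nodar" has last vowel 'a'. The one such stem in the data (lazonaw → lazonuw) changes the last vowel to 'u' (as do lolehtir, vodketir), so the same rule applies.
So nodar → nodur.

nodur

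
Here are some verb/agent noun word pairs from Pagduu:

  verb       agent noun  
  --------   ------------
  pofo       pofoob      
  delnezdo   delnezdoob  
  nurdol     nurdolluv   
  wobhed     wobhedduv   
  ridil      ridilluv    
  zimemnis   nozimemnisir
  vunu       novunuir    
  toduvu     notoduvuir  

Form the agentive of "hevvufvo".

pofo and nurdol both have last vowel 'o' yet inflect differently (pofoob, nurdolluv), so the last vowel is not what conditions the rule; the final letter is.
"hevvufvo" ends in -o. The stems ending in -o (pofo → pofoob, delnezdo → delnezdoob) add -ob.
The other patterns: stems ending in -d or -l double the final consonant and add -uv; stems ending in -s or -u add no- … -ir around the stem.
So hevvufvo → hevvufvoob.

hevvufvoob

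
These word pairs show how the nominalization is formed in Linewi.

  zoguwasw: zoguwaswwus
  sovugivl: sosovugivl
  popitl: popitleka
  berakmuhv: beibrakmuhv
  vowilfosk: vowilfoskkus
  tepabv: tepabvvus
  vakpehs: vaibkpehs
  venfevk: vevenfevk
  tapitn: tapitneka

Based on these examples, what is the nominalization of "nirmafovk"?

tepabv and berakmuhv both end in -v yet inflect differently (tepabvvus, beibrakmuhv), so the final letter is not what conditions the rule; the second-to-last letter is.
"nirmafovk" has second-to-last letter 'v'. The stems whose second-to-last letter is 'v' (venfevk → vevenfevk, sovugivl → sosovugivl) repeat the first consonant+vowel as a prefix.
The other patterns: stems whose second-to-last letter is 't' add -eka; stems whose second-to-last letter is 'b' or 's' double the final consonant and add -us; stems whose second-to-last letter is 'h' insert -ib- after the first vowel.
So nirmafovk → ninirmafovk.

ninirmafovk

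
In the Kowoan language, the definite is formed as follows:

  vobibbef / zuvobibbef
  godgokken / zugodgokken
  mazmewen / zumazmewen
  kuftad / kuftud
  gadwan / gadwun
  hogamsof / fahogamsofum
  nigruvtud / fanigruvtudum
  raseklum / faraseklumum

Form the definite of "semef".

zusemef

godgokken and gadwan both end in -n yet inflect differently (zugodgokken, gadwun), so the final letter is not what conditions the rule; the last vowel is.
"semef" has last vowel 'e'. The stems whose last vowel is 'e' (vobibbef → zuvobibbef, godgokken → zugodgokken, mazmewen → zumazmewen) add the prefix zu-.
The other patterns: stems whose last vowel is 'a' change the last vowel to 'u'; stems whose last vowel is 'o' or 'u' add fa- … -um around the stem.
So semef → zusemef.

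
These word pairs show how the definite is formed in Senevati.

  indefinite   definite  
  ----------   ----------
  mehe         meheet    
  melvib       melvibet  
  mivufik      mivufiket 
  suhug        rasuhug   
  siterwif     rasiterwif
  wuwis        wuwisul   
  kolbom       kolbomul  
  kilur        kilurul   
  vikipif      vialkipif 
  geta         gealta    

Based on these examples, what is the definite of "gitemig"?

siterwif and vikipif both end in -f yet inflect differently (rasiterwif, vialkipif), so the final letter is not what conditions the rule; the first letter is.
"gitemig" begins with g-. The one such stem in the data (geta → gealta) inserts -al- after the first vowel (as does vikipif), so the same rule applies.
So gitemig → gialtemig.

gialtemig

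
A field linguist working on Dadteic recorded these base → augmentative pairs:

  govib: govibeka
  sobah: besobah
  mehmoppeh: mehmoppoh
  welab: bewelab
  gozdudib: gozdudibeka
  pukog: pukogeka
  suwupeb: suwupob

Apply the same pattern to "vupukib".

vupukibeka

suwupeb and welab both end in -b yet inflect differently (suwupob, bewelab), so the final letter is not what conditions the rule; the last vowel is.
"vupukib" has last vowel 'i'. The stems whose last vowel is 'i' (gozdudib → gozdudibeka, govib → govibeka) add -eka.
The other patterns: stems whose last vowel is 'e' change the last vowel to 'o'; stems whose last vowel is 'a' add the prefix be-.
So vupukib → vupukibeka.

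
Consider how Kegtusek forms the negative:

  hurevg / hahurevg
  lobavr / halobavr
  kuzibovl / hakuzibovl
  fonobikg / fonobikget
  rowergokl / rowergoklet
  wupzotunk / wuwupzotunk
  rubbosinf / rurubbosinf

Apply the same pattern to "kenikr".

hurevg and fonobikg both end in -g yet inflect differently (hahurevg, fonobikget), so the final letter is not what conditions the rule; the second-to-last letter is.
"kenikr" has second-to-last letter 'k'. The stems whose second-to-last letter is 'k' (fonobikg → fonobikget, rowergokl → rowergoklet) add -et.
The other patterns: stems whose second-to-last letter is 'v' add the prefix ha-; stems whose second-to-last letter is 'n' repeat the first consonant+vowel as a prefix.
So kenikr → kenikret.

kenikret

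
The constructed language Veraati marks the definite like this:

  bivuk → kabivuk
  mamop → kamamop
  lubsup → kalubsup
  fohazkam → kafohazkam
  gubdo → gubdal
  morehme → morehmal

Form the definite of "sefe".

sefal

mamop and gubdo both have last vowel 'o' yet inflect differently (kamamop, gubdal), so the last vowel is not what conditions the rule; whether the stem ends in a vowel or a consonant is.
"sefe" ends in a vowel. The stems ending in a vowel (gubdo → gubdal, morehme → morehmal) drop the final letter and add -al.
So sefe → sefal.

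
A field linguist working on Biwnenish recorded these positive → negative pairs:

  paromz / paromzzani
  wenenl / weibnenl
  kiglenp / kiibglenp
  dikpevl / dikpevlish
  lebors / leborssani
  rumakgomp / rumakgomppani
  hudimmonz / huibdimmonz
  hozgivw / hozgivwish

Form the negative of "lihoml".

wenenl and dikpevl both end in -l yet inflect differently (weibnenl, dikpevlish), so the final letter is not what conditions the rule; the second-to-last letter is.
"lihoml" has second-to-last letter 'm'. The stems whose second-to-last letter is 'm' (paromz → paromzzani, rumakgomp → rumakgomppani) double the final consonant and add -ani.
The other patterns: stems whose second-to-last letter is 'n' insert -ib- after the first vowel; stems whose second-to-last letter is 'v' add -ish.
So lihoml → lihomllani.

lihomllani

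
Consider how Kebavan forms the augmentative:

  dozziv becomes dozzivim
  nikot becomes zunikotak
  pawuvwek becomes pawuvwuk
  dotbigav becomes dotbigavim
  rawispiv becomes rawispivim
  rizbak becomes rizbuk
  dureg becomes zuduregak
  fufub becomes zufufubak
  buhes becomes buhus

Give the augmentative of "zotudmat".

zuzotudmatak

rizbak and dotbigav both have last vowel 'a' yet inflect differently (rizbuk, dotbigavim), so the last vowel is not what conditions the rule; the final letter is.
"zotudmat" ends in -t. The one such stem in the data (nikot → zunikotak) adds zu- … -ak around the stem, so the same rule applies.
So zotudmat → zuzotudmatak.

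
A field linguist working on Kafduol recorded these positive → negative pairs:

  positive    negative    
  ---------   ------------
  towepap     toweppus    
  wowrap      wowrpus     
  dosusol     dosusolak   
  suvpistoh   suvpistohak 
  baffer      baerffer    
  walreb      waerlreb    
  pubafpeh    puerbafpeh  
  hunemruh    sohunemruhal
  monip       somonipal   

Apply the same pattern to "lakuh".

solakuhal

"lakuh" has last vowel 'u'. The one such stem in the data (hunemruh → sohunemruhal) adds so- … -al around the stem, so the same rule applies.
The other patterns: stems whose last vowel is 'a' delete the last vowel and add -us; stems whose last vowel is 'o' add -ak; stems whose last vowel is 'e' insert -er- after the first vowel.
So lakuh → solakuhal.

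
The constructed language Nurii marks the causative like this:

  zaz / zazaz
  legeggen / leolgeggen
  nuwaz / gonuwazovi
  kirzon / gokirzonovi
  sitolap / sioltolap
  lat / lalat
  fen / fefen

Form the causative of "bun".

bubun

fen and kirzon both end in -n yet inflect differently (fefen, gokirzonovi), so the final letter is not what conditions the rule; the number of vowels is.
"bun" has 1 vowel. The stems with 1 vowel (fen → fefen, lat → lalat, zaz → zazaz) repeat the first consonant+vowel as a prefix.
So bun → bubun.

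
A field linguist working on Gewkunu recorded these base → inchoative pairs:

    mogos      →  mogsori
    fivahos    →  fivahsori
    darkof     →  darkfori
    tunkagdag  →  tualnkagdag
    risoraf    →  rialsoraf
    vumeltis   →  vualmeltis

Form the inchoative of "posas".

poalsas

darkof and risoraf both end in -f yet inflect differently (darkfori, rialsoraf), so the final letter is not what conditions the rule; the last vowel is.
"posas" has last vowel 'a'. The stems whose last vowel is 'a' (tunkagdag → tualnkagdag, risoraf → rialsoraf) insert -al- after the first vowel.
The other pattern: stems whose last vowel is 'o' delete the last vowel and add -ori.
So posas → poalsas.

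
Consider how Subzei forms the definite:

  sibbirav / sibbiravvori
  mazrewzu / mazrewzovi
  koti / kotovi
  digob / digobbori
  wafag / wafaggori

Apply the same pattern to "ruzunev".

ruzunevvori

wafag and koti both have 2 vowels yet inflect differently (wafaggori, kotovi), so the number of vowels is not what conditions the rule; whether the stem ends in a vowel or a consonant is.
"ruzunev" ends in a consonant. The stems ending in a consonant (wafag → wafaggori, sibbirav → sibbiravvori, digob → digobbori) double the final consonant and add -ori.
So ruzunev → ruzunevvori.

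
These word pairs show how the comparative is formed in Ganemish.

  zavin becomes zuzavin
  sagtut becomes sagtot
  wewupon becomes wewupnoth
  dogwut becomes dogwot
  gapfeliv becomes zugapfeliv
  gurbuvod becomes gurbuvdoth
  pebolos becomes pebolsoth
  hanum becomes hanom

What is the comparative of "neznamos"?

neznamsoth

wewupon and zavin both end in -n yet inflect differently (wewupnoth, zuzavin), so the final letter is not what conditions the rule; the last vowel is.
"neznamos" has last vowel 'o'. The stems whose last vowel is 'o' (wewupon → wewupnoth, gurbuvod → gurbuvdoth, pebolos → pebolsoth) delete the last vowel and add -oth.
The other patterns: stems whose last vowel is 'i' add the prefix zu-; stems whose last vowel is 'u' change the last vowel to 'o'.
So neznamos → neznamsoth.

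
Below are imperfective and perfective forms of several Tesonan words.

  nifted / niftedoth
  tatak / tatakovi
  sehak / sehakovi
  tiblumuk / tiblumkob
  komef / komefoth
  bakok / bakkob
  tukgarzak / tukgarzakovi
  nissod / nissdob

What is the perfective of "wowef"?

sehak and bakok both end in -k yet inflect differently (sehakovi, bakkob), so the final letter is not what conditions the rule; the last vowel is.
"wowef" has last vowel 'e'. The stems whose last vowel is 'e' (komef → komefoth, nifted → niftedoth) add -oth.
The other patterns: stems whose last vowel is 'a' add -ovi; stems whose last vowel is 'o' or 'u' delete the last vowel and add -ob.
So wowef → wowefoth.

wowefoth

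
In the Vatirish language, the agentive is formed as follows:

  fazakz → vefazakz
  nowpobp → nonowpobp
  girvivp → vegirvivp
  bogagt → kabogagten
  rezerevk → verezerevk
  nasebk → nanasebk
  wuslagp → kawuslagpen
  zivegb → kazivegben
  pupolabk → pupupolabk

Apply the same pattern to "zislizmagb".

wuslagp and nowpobp both end in -p yet inflect differently (kawuslagpen, nonowpobp), so the final letter is not what conditions the rule; the second-to-last letter is.
"zislizmagb" has second-to-last letter 'g'. The stems whose second-to-last letter is 'g' (zivegb → kazivegben, wuslagp → kawuslagpen, bogagt → kabogagten) add ka- … -en around the stem.
So zislizmagb → kazislizmagben.

kazislizmagben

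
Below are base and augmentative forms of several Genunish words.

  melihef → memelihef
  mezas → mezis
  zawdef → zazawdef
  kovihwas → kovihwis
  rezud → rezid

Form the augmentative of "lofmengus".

"lofmengus" ends in -s. The stems ending in -s (mezas → mezis, kovihwas → kovihwis) change the last vowel to 'i'.
So lofmengus → lofmengis.

lofmengis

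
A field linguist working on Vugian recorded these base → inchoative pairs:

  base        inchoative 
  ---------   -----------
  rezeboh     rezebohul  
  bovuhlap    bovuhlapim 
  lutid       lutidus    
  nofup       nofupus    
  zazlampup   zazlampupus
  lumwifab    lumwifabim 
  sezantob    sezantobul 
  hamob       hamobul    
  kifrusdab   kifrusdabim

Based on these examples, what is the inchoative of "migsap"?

migsapim

lumwifab and hamob both end in -b yet inflect differently (lumwifabim, hamobul), so the final letter is not what conditions the rule; the last vowel is.
"migsap" has last vowel 'a'. The stems whose last vowel is 'a' (lumwifab → lumwifabim, kifrusdab → kifrusdabim, bovuhlap → bovuhlapim) add -im.
The other patterns: stems whose last vowel is 'o' add -ul; stems whose last vowel is 'i' or 'u' add -us.
So migsap → migsapim.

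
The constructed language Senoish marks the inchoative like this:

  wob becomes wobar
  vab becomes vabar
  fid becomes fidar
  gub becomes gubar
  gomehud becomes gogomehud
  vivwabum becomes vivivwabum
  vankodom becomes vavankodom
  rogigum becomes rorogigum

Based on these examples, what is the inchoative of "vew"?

fid and gomehud both end in -d yet inflect differently (fidar, gogomehud), so the final letter is not what conditions the rule; the number of vowels is.
"vew" has 1 vowel. The stems with 1 vowel (wob → wobar, vab → vabar, fid → fidar) add -ar.
So vew → vewar.

vewar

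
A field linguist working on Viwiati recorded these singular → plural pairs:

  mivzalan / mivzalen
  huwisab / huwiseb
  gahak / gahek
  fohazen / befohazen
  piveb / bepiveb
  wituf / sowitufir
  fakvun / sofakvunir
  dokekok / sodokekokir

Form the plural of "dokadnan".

mivzalan and fohazen both end in -n yet inflect differently (mivzalen, befohazen), so the final letter is not what conditions the rule; the last vowel is.
"dokadnan" has last vowel 'a'. The stems whose last vowel is 'a' (mivzalan → mivzalen, huwisab → huwiseb, gahak → gahek) change the last vowel to 'e'.
The other patterns: stems whose last vowel is 'e' add the prefix be-; stems whose last vowel is 'o' or 'u' add so- … -ir around the stem.
So dokadnan → dokadnen.

dokadnen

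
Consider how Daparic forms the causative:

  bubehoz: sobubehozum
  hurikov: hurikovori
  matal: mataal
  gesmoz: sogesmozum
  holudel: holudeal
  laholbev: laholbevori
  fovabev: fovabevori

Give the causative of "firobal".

fovabev and holudel both have last vowel 'e' yet inflect differently (fovabevori, holudeal), so the last vowel is not what conditions the rule; the final letter is.
"firobal" ends in -l. The stems ending in -l (matal → mataal, holudel → holudeal) drop the final letter and add -al.
The other patterns: stems ending in -v add -ori; stems ending in -z add so- … -um around the stem.
So firobal → firobaal.

firobaal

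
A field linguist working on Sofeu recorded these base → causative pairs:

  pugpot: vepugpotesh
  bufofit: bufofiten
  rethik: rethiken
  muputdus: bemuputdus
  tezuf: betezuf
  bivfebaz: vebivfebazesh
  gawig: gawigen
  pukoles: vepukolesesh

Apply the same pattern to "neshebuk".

bufofit and pugpot both end in -t yet inflect differently (bufofiten, vepugpotesh), so the final letter is not what conditions the rule; the last vowel is.
"neshebuk" has last vowel 'u'. The stems whose last vowel is 'u' (tezuf → betezuf, muputdus → bemuputdus) add the prefix be-.
So neshebuk → beneshebuk.

beneshebuk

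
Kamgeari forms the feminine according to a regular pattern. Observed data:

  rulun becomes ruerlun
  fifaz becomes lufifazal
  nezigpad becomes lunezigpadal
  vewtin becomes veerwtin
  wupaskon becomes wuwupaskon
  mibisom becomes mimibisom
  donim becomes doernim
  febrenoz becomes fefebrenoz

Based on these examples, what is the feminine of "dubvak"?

ludubvakal

fifaz and febrenoz both end in -z yet inflect differently (lufifazal, fefebrenoz), so the final letter is not what conditions the rule; the last vowel is.
"dubvak" has last vowel 'a'. The stems whose last vowel is 'a' (fifaz → lufifazal, nezigpad → lunezigpadal) add lu- … -al around the stem.
The other patterns: stems whose last vowel is 'o' repeat the first consonant+vowel as a prefix; stems whose last vowel is 'i' or 'u' insert -er- after the first vowel.
So dubvak → ludubvakal.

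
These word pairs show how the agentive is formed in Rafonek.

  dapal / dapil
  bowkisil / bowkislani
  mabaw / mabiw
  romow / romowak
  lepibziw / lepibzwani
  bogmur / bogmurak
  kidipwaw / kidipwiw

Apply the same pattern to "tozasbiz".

tozasbzani

dapal and bowkisil both end in -l yet inflect differently (dapil, bowkislani), so the final letter is not what conditions the rule; the last vowel is.
"tozasbiz" has last vowel 'i'. The stems whose last vowel is 'i' (bowkisil → bowkislani, lepibziw → lepibzwani) delete the last vowel and add -ani.
The other patterns: stems whose last vowel is 'a' change the last vowel to 'i'; stems whose last vowel is 'o' or 'u' add -ak.
So tozasbiz → tozasbzani.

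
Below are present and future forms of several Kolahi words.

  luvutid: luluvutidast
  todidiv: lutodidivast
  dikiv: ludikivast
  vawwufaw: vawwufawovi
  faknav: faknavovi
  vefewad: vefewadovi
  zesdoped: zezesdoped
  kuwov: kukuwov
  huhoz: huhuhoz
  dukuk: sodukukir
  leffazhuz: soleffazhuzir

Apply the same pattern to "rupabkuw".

todidiv and faknav both end in -v yet inflect differently (lutodidivast, faknavovi), so the final letter is not what conditions the rule; the last vowel is.
"rupabkuw" has last vowel 'u'. The stems whose last vowel is 'u' (dukuk → sodukukir, leffazhuz → soleffazhuzir) add so- … -ir around the stem.
The other patterns: stems whose last vowel is 'i' add lu- … -ast around the stem; stems whose last vowel is 'a' add -ovi; stems whose last vowel is 'e' or 'o' repeat the first consonant+vowel as a prefix.
So rupabkuw → sorupabkuwir.

sorupabkuwir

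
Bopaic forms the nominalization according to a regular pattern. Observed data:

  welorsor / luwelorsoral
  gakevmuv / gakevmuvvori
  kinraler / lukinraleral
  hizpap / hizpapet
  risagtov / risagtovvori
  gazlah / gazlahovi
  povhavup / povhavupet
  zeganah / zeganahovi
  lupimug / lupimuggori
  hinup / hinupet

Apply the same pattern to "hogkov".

"hogkov" ends in -v. The stems ending in -v (risagtov → risagtovvori, gakevmuv → gakevmuvvori) double the final consonant and add -ori.
So hogkov → hogkovvori.

hogkovvori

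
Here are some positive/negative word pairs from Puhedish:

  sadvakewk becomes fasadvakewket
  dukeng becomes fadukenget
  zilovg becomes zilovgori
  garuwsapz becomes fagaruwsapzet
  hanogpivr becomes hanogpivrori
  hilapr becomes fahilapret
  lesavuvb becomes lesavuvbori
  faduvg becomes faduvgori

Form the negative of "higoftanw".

fahigoftanwet

hanogpivr and hilapr both end in -r yet inflect differently (hanogpivrori, fahilapret), so the final letter is not what conditions the rule; the second-to-last letter is.
"higoftanw" has second-to-last letter 'n'. The one such stem in the data (dukeng → fadukenget) adds fa- … -et around the stem, so the same rule applies.
So higoftanw → fahigoftanwet.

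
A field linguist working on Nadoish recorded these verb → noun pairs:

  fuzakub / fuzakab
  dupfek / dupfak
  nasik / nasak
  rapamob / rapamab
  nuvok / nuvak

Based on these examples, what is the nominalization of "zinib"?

zinab

Every pair shown (fuzakub → fuzakab, dupfek → dupfak, nasik → nasak, …) follows the same rule: change the last vowel to 'a'.
So zinib → zinab.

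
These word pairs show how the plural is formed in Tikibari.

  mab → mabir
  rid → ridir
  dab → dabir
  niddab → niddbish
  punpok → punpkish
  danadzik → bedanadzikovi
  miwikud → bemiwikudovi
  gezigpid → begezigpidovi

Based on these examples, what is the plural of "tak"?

mab and niddab both end in -b yet inflect differently (mabir, niddbish), so the final letter is not what conditions the rule; the number of vowels is.
"tak" has 1 vowel. The stems with 1 vowel (mab → mabir, rid → ridir, dab → dabir) add -ir.
The other patterns: stems with 2 vowels delete the last vowel and add -ish; stems with 3 vowels add be- … -ovi around the stem.
So tak → takir.

takir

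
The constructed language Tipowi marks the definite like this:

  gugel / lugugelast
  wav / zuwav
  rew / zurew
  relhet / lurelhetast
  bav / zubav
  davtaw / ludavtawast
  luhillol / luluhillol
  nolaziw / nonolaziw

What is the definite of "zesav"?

luzesavast

rew and davtaw both end in -w yet inflect differently (zurew, ludavtawast), so the final letter is not what conditions the rule; the number of vowels is.
"zesav" has 2 vowels. The stems with 2 vowels (davtaw → ludavtawast, gugel → lugugelast, relhet → lurelhetast) add lu- … -ast around the stem.
So zesav → luzesavast.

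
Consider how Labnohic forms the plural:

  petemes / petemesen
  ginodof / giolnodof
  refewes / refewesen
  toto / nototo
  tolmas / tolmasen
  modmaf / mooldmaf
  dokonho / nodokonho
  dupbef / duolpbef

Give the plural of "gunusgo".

ginodof and toto both have last vowel 'o' yet inflect differently (giolnodof, nototo), so the last vowel is not what conditions the rule; the final letter is.
"gunusgo" ends in -o. The stems ending in -o (toto → nototo, dokonho → nodokonho) add the prefix no-.
The other patterns: stems ending in -f insert -ol- after the first vowel; stems ending in -s add -en.
So gunusgo → nogunusgo.

nogunusgo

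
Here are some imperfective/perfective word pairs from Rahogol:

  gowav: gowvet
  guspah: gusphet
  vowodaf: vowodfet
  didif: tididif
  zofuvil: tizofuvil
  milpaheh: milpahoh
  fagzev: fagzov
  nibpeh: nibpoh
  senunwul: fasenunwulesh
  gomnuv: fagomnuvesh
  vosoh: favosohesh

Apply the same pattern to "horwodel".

horwodol

vowodaf and didif both end in -f yet inflect differently (vowodfet, tididif), so the final letter is not what conditions the rule; the last vowel is.
"horwodel" has last vowel 'e'. The stems whose last vowel is 'e' (milpaheh → milpahoh, fagzev → fagzov, nibpeh → nibpoh) change the last vowel to 'o'.
So horwodel → horwodol.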